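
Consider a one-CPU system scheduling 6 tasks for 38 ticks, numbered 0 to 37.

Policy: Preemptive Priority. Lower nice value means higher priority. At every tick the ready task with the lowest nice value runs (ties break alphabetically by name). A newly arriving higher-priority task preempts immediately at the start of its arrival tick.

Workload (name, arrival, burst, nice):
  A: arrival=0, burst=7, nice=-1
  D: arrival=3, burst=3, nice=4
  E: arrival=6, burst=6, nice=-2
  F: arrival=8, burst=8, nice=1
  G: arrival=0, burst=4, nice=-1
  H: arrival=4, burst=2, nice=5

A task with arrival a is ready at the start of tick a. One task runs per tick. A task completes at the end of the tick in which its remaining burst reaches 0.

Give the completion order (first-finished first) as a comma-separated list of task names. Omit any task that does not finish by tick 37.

t=0: ready={A,G} → run A
t=1: ready={A,G} → run A
t=2: ready={A,G} → run A
t=3: ready={A,D,G} → run A
t=4: ready={A,D,G,H} → run A
t=5: ready={A,D,G,H} → run A
t=6: ready={A,D,E,G,H} → run E
t=7: ready={A,D,E,G,H} → run E
t=8: ready={A,D,E,F,G,H} → run E
t=9: ready={A,D,E,F,G,H} → run E
t=10: ready={A,D,E,F,G,H} → run E
t=11: ready={A,D,E,F,G,H} → run E
t=12: ready={A,D,F,G,H} → run A
t=13: ready={D,F,G,H} → run G
t=14: ready={D,F,G,H} → run G
t=15: ready={D,F,G,H} → run G
t=16: ready={D,F,G,H} → run G
t=17: ready={D,F,H} → run F
t=18: ready={D,F,H} → run F
t=19: ready={D,F,H} → run F
t=20: ready={D,F,H} → run F
t=21: ready={D,F,H} → run F
t=22: ready={D,F,H} → run F
t=23: ready={D,F,H} → run F
t=24: ready={D,F,H} → run F
t=25: ready={D,H} → run D
t=26: ready={D,H} → run D
t=27: ready={D,H} → run D
t=28: ready={H} → run H
t=29: ready={H} → run H
t=30: (idle)
t=31: (idle)
t=32: (idle)
t=33: (idle)
t=34: (idle)
t=35: (idle)
t=36: (idle)
t=37: (idle)

completion order = E, A, G, F, D, H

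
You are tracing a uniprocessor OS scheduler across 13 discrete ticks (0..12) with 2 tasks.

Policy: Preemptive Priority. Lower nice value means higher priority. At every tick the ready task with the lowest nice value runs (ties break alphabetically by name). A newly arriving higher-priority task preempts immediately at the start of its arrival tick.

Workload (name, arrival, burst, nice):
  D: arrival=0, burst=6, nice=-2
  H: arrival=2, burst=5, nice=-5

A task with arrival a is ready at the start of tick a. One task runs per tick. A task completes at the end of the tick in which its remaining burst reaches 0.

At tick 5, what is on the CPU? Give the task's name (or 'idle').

running at tick 5 = H

t=0: ready={D} → run D
t=1: ready={D} → run D
t=2: ready={D,H} → run H
t=3: ready={D,H} → run H
t=4: ready={D,H} → run H
t=5: ready={D,H} → run H
t=6: ready={D,H} → run H
t=7: ready={D} → run D
t=8: ready={D} → run D
t=9: ready={D} → run D
t=10: ready={D} → run D
t=11: (idle)
t=12: (idle)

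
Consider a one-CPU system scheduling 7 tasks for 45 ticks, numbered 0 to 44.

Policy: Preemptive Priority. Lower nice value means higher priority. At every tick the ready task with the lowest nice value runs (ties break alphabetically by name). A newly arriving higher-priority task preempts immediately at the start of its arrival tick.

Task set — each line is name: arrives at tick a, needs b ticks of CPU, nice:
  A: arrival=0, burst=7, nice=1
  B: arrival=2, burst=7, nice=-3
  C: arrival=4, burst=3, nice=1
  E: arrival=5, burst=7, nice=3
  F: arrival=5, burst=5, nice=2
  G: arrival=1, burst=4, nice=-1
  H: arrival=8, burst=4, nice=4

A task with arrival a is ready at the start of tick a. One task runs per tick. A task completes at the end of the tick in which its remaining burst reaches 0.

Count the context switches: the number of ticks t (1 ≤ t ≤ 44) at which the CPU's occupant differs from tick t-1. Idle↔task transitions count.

context switches = 9

t=0: ready={A} → run A
t=1: ready={A,G} → run G
t=2: ready={A,B,G} → run B
t=3: ready={A,B,G} → run B
t=4: ready={A,B,C,G} → run B
t=5: ready={A,B,C,E,F,G} → run B
t=6: ready={A,B,C,E,F,G} → run B
t=7: ready={A,B,C,E,F,G} → run B
t=8: ready={A,B,C,E,F,G,H} → run B
t=9: ready={A,C,E,F,G,H} → run G
t=10: ready={A,C,E,F,G,H} → run G
t=11: ready={A,C,E,F,G,H} → run G
t=12: ready={A,C,E,F,H} → run A
t=13: ready={A,C,E,F,H} → run A
t=14: ready={A,C,E,F,H} → run A
t=15: ready={A,C,E,F,H} → run A
t=16: ready={A,C,E,F,H} → run A
t=17: ready={A,C,E,F,H} → run A
t=18: ready={C,E,F,H} → run C
t=19: ready={C,E,F,H} → run C
t=20: ready={C,E,F,H} → run C
t=21: ready={E,F,H} → run F
t=22: ready={E,F,H} → run F
t=23: ready={E,F,H} → run F
t=24: ready={E,F,H} → run F
t=25: ready={E,F,H} → run F
t=26: ready={E,H} → run E
t=27: ready={E,H} → run E
t=28: ready={E,H} → run E
t=29: ready={E,H} → run E
t=30: ready={E,H} → run E
t=31: ready={E,H} → run E
t=32: ready={E,H} → run E
t=33: ready={H} → run H
t=34: ready={H} → run H
t=35: ready={H} → run H
t=36: ready={H} → run H
t=37: (idle)
t=38: (idle)
t=39: (idle)
t=40: (idle)
t=41: (idle)
t=42: (idle)
t=43: (idle)
t=44: (idle)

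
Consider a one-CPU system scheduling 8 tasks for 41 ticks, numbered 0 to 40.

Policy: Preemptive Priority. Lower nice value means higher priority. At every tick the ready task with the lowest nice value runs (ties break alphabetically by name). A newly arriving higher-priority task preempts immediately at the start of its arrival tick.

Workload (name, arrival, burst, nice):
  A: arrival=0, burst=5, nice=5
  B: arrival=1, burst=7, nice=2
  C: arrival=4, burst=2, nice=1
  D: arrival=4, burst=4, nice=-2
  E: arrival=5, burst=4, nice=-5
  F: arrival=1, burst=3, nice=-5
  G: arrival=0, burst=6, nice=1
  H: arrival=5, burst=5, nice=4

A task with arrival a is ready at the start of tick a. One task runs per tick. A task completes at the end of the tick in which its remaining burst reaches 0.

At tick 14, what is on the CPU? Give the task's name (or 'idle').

running at tick 14 = G

t=0: ready={A,G} → run G
t=1: ready={A,B,F,G} → run F
t=2: ready={A,B,F,G} → run F
t=3: ready={A,B,F,G} → run F
t=4: ready={A,B,C,D,G} → run D
t=5: ready={A,B,C,D,E,G,H} → run E
t=6: ready={A,B,C,D,E,G,H} → run E
t=7: ready={A,B,C,D,E,G,H} → run E
t=8: ready={A,B,C,D,E,G,H} → run E
t=9: ready={A,B,C,D,G,H} → run D
t=10: ready={A,B,C,D,G,H} → run D
t=11: ready={A,B,C,D,G,H} → run D
t=12: ready={A,B,C,G,H} → run C
t=13: ready={A,B,C,G,H} → run C
t=14: ready={A,B,G,H} → run G
t=15: ready={A,B,G,H} → run G
t=16: ready={A,B,G,H} → run G
t=17: ready={A,B,G,H} → run G
t=18: ready={A,B,G,H} → run G
t=19: ready={A,B,H} → run B
t=20: ready={A,B,H} → run B
t=21: ready={A,B,H} → run B
t=22: ready={A,B,H} → run B
t=23: ready={A,B,H} → run B
t=24: ready={A,B,H} → run B
t=25: ready={A,B,H} → run B
t=26: ready={A,H} → run H
t=27: ready={A,H} → run H
t=28: ready={A,H} → run H
t=29: ready={A,H} → run H
t=30: ready={A,H} → run H
t=31: ready={A} → run A
t=32: ready={A} → run A
t=33: ready={A} → run A
t=34: ready={A} → run A
t=35: ready={A} → run A
t=36: (idle)
t=37: (idle)
t=38: (idle)
t=39: (idle)
t=40: (idle)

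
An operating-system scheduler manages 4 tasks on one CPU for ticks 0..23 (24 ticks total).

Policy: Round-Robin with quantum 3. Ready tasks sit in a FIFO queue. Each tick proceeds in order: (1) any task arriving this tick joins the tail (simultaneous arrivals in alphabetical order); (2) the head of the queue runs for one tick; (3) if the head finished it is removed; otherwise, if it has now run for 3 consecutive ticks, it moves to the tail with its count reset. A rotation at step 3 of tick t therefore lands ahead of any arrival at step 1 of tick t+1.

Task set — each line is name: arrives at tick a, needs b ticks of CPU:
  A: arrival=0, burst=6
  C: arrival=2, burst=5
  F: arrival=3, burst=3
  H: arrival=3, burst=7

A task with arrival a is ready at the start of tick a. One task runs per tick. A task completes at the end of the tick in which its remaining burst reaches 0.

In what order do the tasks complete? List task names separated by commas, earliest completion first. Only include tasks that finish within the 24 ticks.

t=0: queue=[A] q_used=0 → run A
t=1: queue=[A] q_used=1 → run A
t=2: queue=[A,C] q_used=2 → run A
t=3: queue=[C,A,F,H] q_used=0 → run C
t=4: queue=[C,A,F,H] q_used=1 → run C
t=5: queue=[C,A,F,H] q_used=2 → run C
t=6: queue=[A,F,H,C] q_used=0 → run A
t=7: queue=[A,F,H,C] q_used=1 → run A
t=8: queue=[A,F,H,C] q_used=2 → run A
t=9: queue=[F,H,C] q_used=0 → run F
t=10: queue=[F,H,C] q_used=1 → run F
t=11: queue=[F,H,C] q_used=2 → run F
t=12: queue=[H,C] q_used=0 → run H
t=13: queue=[H,C] q_used=1 → run H
t=14: queue=[H,C] q_used=2 → run H
t=15: queue=[C,H] q_used=0 → run C
t=16: queue=[C,H] q_used=1 → run C
t=17: queue=[H] q_used=0 → run H
t=18: queue=[H] q_used=1 → run H
t=19: queue=[H] q_used=2 → run H
t=20: queue=[H] q_used=0 → run H
t=21: (idle)
t=22: (idle)
t=23: (idle)

completion order = A, F, C, H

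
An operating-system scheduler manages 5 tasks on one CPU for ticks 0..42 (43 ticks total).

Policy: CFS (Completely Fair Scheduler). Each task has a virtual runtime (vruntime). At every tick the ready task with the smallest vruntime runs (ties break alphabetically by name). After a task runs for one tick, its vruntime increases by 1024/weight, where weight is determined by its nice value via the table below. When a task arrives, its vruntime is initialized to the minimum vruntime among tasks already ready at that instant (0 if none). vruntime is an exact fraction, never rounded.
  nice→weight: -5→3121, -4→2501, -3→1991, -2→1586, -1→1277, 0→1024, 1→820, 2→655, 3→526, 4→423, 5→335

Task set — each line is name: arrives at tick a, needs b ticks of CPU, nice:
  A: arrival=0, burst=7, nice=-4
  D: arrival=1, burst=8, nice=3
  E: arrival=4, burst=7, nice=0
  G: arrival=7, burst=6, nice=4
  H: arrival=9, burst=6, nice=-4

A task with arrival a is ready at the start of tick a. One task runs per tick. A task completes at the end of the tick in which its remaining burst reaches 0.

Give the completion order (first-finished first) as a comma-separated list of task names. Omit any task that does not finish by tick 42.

completion order = A, H, E, D, G

t=0: vr[A=0] → run A
t=1: vr[A=1024/2501 D=1024/2501] → run A
t=2: vr[A=2048/2501 D=1024/2501] → run D
t=3: vr[A=2048/2501 D=1549824/657763] → run A
t=4: vr[A=3072/2501 D=1549824/657763 E=3072/2501] → run A
t=5: vr[A=4096/2501 D=1549824/657763 E=3072/2501] → run E
t=6: vr[A=4096/2501 D=1549824/657763 E=5573/2501] → run A
t=7: vr[A=5120/2501 D=1549824/657763 E=5573/2501 G=5120/2501] → run A
t=8: vr[A=6144/2501 D=1549824/657763 E=5573/2501 G=5120/2501] → run G
t=9: vr[A=6144/2501 D=1549824/657763 E=5573/2501 G=4726784/1057923 H=5573/2501] → run E
t=10: vr[A=6144/2501 D=1549824/657763 E=8074/2501 G=4726784/1057923 H=5573/2501] → run H
t=11: vr[A=6144/2501 D=1549824/657763 E=8074/2501 G=4726784/1057923 H=6597/2501] → run D
t=12: vr[A=6144/2501 D=2830336/657763 E=8074/2501 G=4726784/1057923 H=6597/2501] → run A
t=13: vr[D=2830336/657763 E=8074/2501 G=4726784/1057923 H=6597/2501] → run H
t=14: vr[D=2830336/657763 E=8074/2501 G=4726784/1057923 H=7621/2501] → run H
t=15: vr[D=2830336/657763 E=8074/2501 G=4726784/1057923 H=8645/2501] → run E
t=16: vr[D=2830336/657763 E=10575/2501 G=4726784/1057923 H=8645/2501] → run H
t=17: vr[D=2830336/657763 E=10575/2501 G=4726784/1057923 H=9669/2501] → run H
t=18: vr[D=2830336/657763 E=10575/2501 G=4726784/1057923 H=10693/2501] → run E
t=19: vr[D=2830336/657763 E=13076/2501 G=4726784/1057923 H=10693/2501] → run H
t=20: vr[D=2830336/657763 E=13076/2501 G=4726784/1057923] → run D
t=21: vr[D=4110848/657763 E=13076/2501 G=4726784/1057923] → run G
t=22: vr[D=4110848/657763 E=13076/2501 G=7287808/1057923] → run E
t=23: vr[D=4110848/657763 E=15577/2501 G=7287808/1057923] → run E
t=24: vr[D=4110848/657763 E=18078/2501 G=7287808/1057923] → run D
t=25: vr[D=5391360/657763 E=18078/2501 G=7287808/1057923] → run G
t=26: vr[D=5391360/657763 E=18078/2501 G=3282944/352641] → run E
t=27: vr[D=5391360/657763 G=3282944/352641] → run D
t=28: vr[D=6671872/657763 G=3282944/352641] → run G
t=29: vr[D=6671872/657763 G=12409856/1057923] → run D
t=30: vr[D=7952384/657763 G=12409856/1057923] → run G
t=31: vr[D=7952384/657763 G=14970880/1057923] → run D
t=32: vr[D=9232896/657763 G=14970880/1057923] → run D
t=33: vr[G=14970880/1057923] → run G
t=34: (idle)
t=35: (idle)
t=36: (idle)
t=37: (idle)
t=38: (idle)
t=39: (idle)
t=40: (idle)
t=41: (idle)
t=42: (idle)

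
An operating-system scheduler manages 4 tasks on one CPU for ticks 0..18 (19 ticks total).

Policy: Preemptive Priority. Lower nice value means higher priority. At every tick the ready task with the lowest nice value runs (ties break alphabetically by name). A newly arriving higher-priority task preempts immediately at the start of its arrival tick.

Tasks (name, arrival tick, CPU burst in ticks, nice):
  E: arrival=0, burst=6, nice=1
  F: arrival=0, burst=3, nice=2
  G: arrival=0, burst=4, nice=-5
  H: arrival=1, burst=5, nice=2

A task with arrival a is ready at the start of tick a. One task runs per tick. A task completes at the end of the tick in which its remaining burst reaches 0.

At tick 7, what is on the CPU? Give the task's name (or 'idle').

running at tick 7 = E

t=0: ready={E,F,G} → run G
t=1: ready={E,F,G,H} → run G
t=2: ready={E,F,G,H} → run G
t=3: ready={E,F,G,H} → run G
t=4: ready={E,F,H} → run E
t=5: ready={E,F,H} → run E
t=6: ready={E,F,H} → run E
t=7: ready={E,F,H} → run E
t=8: ready={E,F,H} → run E
t=9: ready={E,F,H} → run E
t=10: ready={F,H} → run F
t=11: ready={F,H} → run F
t=12: ready={F,H} → run F
t=13: ready={H} → run H
t=14: ready={H} → run H
t=15: ready={H} → run H
t=16: ready={H} → run H
t=17: ready={H} → run H
t=18: (idle)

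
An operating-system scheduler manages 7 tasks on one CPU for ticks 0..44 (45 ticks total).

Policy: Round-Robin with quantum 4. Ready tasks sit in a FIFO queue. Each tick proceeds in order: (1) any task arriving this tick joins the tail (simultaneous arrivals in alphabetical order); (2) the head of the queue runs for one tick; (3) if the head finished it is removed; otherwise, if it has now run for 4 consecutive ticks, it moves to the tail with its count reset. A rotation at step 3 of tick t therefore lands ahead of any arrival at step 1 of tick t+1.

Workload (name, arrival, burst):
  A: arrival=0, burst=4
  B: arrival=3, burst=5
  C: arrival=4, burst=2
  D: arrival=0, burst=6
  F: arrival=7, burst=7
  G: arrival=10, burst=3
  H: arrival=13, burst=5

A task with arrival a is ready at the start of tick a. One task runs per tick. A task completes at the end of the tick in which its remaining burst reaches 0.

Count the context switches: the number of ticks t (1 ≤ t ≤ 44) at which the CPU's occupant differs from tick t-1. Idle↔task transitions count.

context switches = 11

t=0: queue=[A,D] q_used=0 → run A
t=1: queue=[A,D] q_used=1 → run A
t=2: queue=[A,D] q_used=2 → run A
t=3: queue=[A,D,B] q_used=3 → run A
t=4: queue=[D,B,C] q_used=0 → run D
t=5: queue=[D,B,C] q_used=1 → run D
t=6: queue=[D,B,C] q_used=2 → run D
t=7: queue=[D,B,C,F] q_used=3 → run D
t=8: queue=[B,C,F,D] q_used=0 → run B
t=9: queue=[B,C,F,D] q_used=1 → run B
t=10: queue=[B,C,F,D,G] q_used=2 → run B
t=11: queue=[B,C,F,D,G] q_used=3 → run B
t=12: queue=[C,F,D,G,B] q_used=0 → run C
t=13: queue=[C,F,D,G,B,H] q_used=1 → run C
t=14: queue=[F,D,G,B,H] q_used=0 → run F
t=15: queue=[F,D,G,B,H] q_used=1 → run F
t=16: queue=[F,D,G,B,H] q_used=2 → run F
t=17: queue=[F,D,G,B,H] q_used=3 → run F
t=18: queue=[D,G,B,H,F] q_used=0 → run D
t=19: queue=[D,G,B,H,F] q_used=1 → run D
t=20: queue=[G,B,H,F] q_used=0 → run G
t=21: queue=[G,B,H,F] q_used=1 → run G
t=22: queue=[G,B,H,F] q_used=2 → run G
t=23: queue=[B,H,F] q_used=0 → run B
t=24: queue=[H,F] q_used=0 → run H
t=25: queue=[H,F] q_used=1 → run H
t=26: queue=[H,F] q_used=2 → run H
t=27: queue=[H,F] q_used=3 → run H
t=28: queue=[F,H] q_used=0 → run F
t=29: queue=[F,H] q_used=1 → run F
t=30: queue=[F,H] q_used=2 → run F
t=31: queue=[H] q_used=0 → run H
t=32: (idle)
t=33: (idle)
t=34: (idle)
t=35: (idle)
t=36: (idle)
t=37: (idle)
t=38: (idle)
t=39: (idle)
t=40: (idle)
t=41: (idle)
t=42: (idle)
t=43: (idle)
t=44: (idle)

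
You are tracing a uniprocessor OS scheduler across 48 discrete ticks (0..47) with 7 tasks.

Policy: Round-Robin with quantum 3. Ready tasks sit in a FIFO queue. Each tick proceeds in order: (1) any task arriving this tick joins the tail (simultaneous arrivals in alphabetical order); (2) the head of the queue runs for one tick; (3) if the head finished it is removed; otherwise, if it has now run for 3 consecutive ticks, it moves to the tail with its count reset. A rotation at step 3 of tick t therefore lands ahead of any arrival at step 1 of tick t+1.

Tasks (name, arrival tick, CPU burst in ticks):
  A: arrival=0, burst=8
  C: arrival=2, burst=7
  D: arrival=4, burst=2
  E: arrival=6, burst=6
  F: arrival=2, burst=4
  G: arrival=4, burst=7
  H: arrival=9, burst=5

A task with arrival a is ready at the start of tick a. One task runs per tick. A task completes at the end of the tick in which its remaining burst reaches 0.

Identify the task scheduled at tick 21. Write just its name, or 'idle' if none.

t=0: queue=[A] q_used=0 → run A
t=1: queue=[A] q_used=1 → run A
t=2: queue=[A,C,F] q_used=2 → run A
t=3: queue=[C,F,A] q_used=0 → run C
t=4: queue=[C,F,A,D,G] q_used=1 → run C
t=5: queue=[C,F,A,D,G] q_used=2 → run C
t=6: queue=[F,A,D,G,C,E] q_used=0 → run F
t=7: queue=[F,A,D,G,C,E] q_used=1 → run F
t=8: queue=[F,A,D,G,C,E] q_used=2 → run F
t=9: queue=[A,D,G,C,E,F,H] q_used=0 → run A
t=10: queue=[A,D,G,C,E,F,H] q_used=1 → run A
t=11: queue=[A,D,G,C,E,F,H] q_used=2 → run A
t=12: queue=[D,G,C,E,F,H,A] q_used=0 → run D
t=13: queue=[D,G,C,E,F,H,A] q_used=1 → run D
t=14: queue=[G,C,E,F,H,A] q_used=0 → run G
t=15: queue=[G,C,E,F,H,A] q_used=1 → run G
t=16: queue=[G,C,E,F,H,A] q_used=2 → run G
t=17: queue=[C,E,F,H,A,G] q_used=0 → run C
t=18: queue=[C,E,F,H,A,G] q_used=1 → run C
t=19: queue=[C,E,F,H,A,G] q_used=2 → run C
t=20: queue=[E,F,H,A,G,C] q_used=0 → run E
t=21: queue=[E,F,H,A,G,C] q_used=1 → run E
t=22: queue=[E,F,H,A,G,C] q_used=2 → run E
t=23: queue=[F,H,A,G,C,E] q_used=0 → run F
t=24: queue=[H,A,G,C,E] q_used=0 → run H
t=25: queue=[H,A,G,C,E] q_used=1 → run H
t=26: queue=[H,A,G,C,E] q_used=2 → run H
t=27: queue=[A,G,C,E,H] q_used=0 → run A
t=28: queue=[A,G,C,E,H] q_used=1 → run A
t=29: queue=[G,C,E,H] q_used=0 → run G
t=30: queue=[G,C,E,H] q_used=1 → run G
t=31: queue=[G,C,E,H] q_used=2 → run G
t=32: queue=[C,E,H,G] q_used=0 → run C
t=33: queue=[E,H,G] q_used=0 → run E
t=34: queue=[E,H,G] q_used=1 → run E
t=35: queue=[E,H,G] q_used=2 → run E
t=36: queue=[H,G] q_used=0 → run H
t=37: queue=[H,G] q_used=1 → run H
t=38: queue=[G] q_used=0 → run G
t=39: (idle)
t=40: (idle)
t=41: (idle)
t=42: (idle)
t=43: (idle)
t=44: (idle)
t=45: (idle)
t=46: (idle)
t=47: (idle)

running at tick 21 = E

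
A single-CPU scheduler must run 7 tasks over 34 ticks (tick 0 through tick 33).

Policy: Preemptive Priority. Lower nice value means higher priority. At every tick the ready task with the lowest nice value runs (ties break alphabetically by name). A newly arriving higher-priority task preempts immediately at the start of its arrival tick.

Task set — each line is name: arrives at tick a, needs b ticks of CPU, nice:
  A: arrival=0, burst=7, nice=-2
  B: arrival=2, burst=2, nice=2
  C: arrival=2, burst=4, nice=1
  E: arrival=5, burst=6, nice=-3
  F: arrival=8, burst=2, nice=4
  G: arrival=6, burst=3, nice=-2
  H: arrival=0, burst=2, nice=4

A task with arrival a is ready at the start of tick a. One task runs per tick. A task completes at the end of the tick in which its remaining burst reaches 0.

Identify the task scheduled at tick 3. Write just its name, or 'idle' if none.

t=0: ready={A,H} → run A
t=1: ready={A,H} → run A
t=2: ready={A,B,C,H} → run A
t=3: ready={A,B,C,H} → run A
t=4: ready={A,B,C,H} → run A
t=5: ready={A,B,C,E,H} → run E
t=6: ready={A,B,C,E,G,H} → run E
t=7: ready={A,B,C,E,G,H} → run E
t=8: ready={A,B,C,E,F,G,H} → run E
t=9: ready={A,B,C,E,F,G,H} → run E
t=10: ready={A,B,C,E,F,G,H} → run E
t=11: ready={A,B,C,F,G,H} → run A
t=12: ready={A,B,C,F,G,H} → run A
t=13: ready={B,C,F,G,H} → run G
t=14: ready={B,C,F,G,H} → run G
t=15: ready={B,C,F,G,H} → run G
t=16: ready={B,C,F,H} → run C
t=17: ready={B,C,F,H} → run C
t=18: ready={B,C,F,H} → run C
t=19: ready={B,C,F,H} → run C
t=20: ready={B,F,H} → run B
t=21: ready={B,F,H} → run B
t=22: ready={F,H} → run F
t=23: ready={F,H} → run F
t=24: ready={H} → run H
t=25: ready={H} → run H
t=26: (idle)
t=27: (idle)
t=28: (idle)
t=29: (idle)
t=30: (idle)
t=31: (idle)
t=32: (idle)
t=33: (idle)

running at tick 3 = A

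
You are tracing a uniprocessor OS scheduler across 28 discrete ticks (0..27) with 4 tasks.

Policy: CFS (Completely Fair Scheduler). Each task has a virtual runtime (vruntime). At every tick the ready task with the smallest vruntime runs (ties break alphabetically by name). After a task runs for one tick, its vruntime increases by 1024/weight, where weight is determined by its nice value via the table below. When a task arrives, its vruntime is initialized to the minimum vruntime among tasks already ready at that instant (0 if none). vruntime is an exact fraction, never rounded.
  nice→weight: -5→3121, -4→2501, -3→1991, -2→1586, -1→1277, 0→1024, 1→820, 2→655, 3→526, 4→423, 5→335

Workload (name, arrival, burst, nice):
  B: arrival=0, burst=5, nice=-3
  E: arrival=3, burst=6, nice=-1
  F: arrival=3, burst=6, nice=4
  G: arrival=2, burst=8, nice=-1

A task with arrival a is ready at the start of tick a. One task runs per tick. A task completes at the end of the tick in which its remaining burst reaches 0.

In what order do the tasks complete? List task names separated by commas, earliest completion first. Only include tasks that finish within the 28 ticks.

t=0: vr[B=0] → run B
t=1: vr[B=1024/1991] → run B
t=2: vr[B=2048/1991 G=2048/1991] → run B
t=3: vr[B=3072/1991 E=2048/1991 F=2048/1991 G=2048/1991] → run E
t=4: vr[B=3072/1991 E=4654080/2542507 F=2048/1991 G=2048/1991] → run F
t=5: vr[B=3072/1991 E=4654080/2542507 F=2905088/842193 G=2048/1991] → run G
t=6: vr[B=3072/1991 E=4654080/2542507 F=2905088/842193 G=4654080/2542507] → run B
t=7: vr[B=4096/1991 E=4654080/2542507 F=2905088/842193 G=4654080/2542507] → run E
t=8: vr[B=4096/1991 E=6692864/2542507 F=2905088/842193 G=4654080/2542507] → run G
t=9: vr[B=4096/1991 E=6692864/2542507 F=2905088/842193 G=6692864/2542507] → run B
t=10: vr[E=6692864/2542507 F=2905088/842193 G=6692864/2542507] → run E
t=11: vr[E=8731648/2542507 F=2905088/842193 G=6692864/2542507] → run G
t=12: vr[E=8731648/2542507 F=2905088/842193 G=8731648/2542507] → run E
t=13: vr[E=10770432/2542507 F=2905088/842193 G=8731648/2542507] → run G
t=14: vr[E=10770432/2542507 F=2905088/842193 G=10770432/2542507] → run F
t=15: vr[E=10770432/2542507 F=4943872/842193 G=10770432/2542507] → run E
t=16: vr[E=12809216/2542507 F=4943872/842193 G=10770432/2542507] → run G
t=17: vr[E=12809216/2542507 F=4943872/842193 G=12809216/2542507] → run E
t=18: vr[F=4943872/842193 G=12809216/2542507] → run G
t=19: vr[F=4943872/842193 G=14848000/2542507] → run G
t=20: vr[F=4943872/842193 G=16886784/2542507] → run F
t=21: vr[F=2327552/280731 G=16886784/2542507] → run G
t=22: vr[F=2327552/280731] → run F
t=23: vr[F=9021440/842193] → run F
t=24: vr[F=11060224/842193] → run F
t=25: (idle)
t=26: (idle)
t=27: (idle)

completion order = B, E, G, F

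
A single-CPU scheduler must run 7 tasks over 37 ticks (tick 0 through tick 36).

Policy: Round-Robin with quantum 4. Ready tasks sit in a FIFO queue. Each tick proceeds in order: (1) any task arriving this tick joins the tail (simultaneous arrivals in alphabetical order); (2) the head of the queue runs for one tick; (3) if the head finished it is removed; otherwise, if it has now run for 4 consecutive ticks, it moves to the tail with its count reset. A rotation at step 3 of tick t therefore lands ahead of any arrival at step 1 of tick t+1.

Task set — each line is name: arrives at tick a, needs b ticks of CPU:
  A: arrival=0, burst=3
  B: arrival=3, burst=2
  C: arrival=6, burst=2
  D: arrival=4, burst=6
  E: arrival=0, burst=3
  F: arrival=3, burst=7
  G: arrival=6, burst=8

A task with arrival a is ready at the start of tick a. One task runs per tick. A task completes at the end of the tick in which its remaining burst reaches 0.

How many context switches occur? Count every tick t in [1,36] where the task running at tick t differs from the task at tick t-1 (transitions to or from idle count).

context switches = 10

t=0: queue=[A,E] q_used=0 → run A
t=1: queue=[A,E] q_used=1 → run A
t=2: queue=[A,E] q_used=2 → run A
t=3: queue=[E,B,F] q_used=0 → run E
t=4: queue=[E,B,F,D] q_used=1 → run E
t=5: queue=[E,B,F,D] q_used=2 → run E
t=6: queue=[B,F,D,C,G] q_used=0 → run B
t=7: queue=[B,F,D,C,G] q_used=1 → run B
t=8: queue=[F,D,C,G] q_used=0 → run F
t=9: queue=[F,D,C,G] q_used=1 → run F
t=10: queue=[F,D,C,G] q_used=2 → run F
t=11: queue=[F,D,C,G] q_used=3 → run F
t=12: queue=[D,C,G,F] q_used=0 → run D
t=13: queue=[D,C,G,F] q_used=1 → run D
t=14: queue=[D,C,G,F] q_used=2 → run D
t=15: queue=[D,C,G,F] q_used=3 → run D
t=16: queue=[C,G,F,D] q_used=0 → run C
t=17: queue=[C,G,F,D] q_used=1 → run C
t=18: queue=[G,F,D] q_used=0 → run G
t=19: queue=[G,F,D] q_used=1 → run G
t=20: queue=[G,F,D] q_used=2 → run G
t=21: queue=[G,F,D] q_used=3 → run G
t=22: queue=[F,D,G] q_used=0 → run F
t=23: queue=[F,D,G] q_used=1 → run F
t=24: queue=[F,D,G] q_used=2 → run F
t=25: queue=[D,G] q_used=0 → run D
t=26: queue=[D,G] q_used=1 → run D
t=27: queue=[G] q_used=0 → run G
t=28: queue=[G] q_used=1 → run G
t=29: queue=[G] q_used=2 → run G
t=30: queue=[G] q_used=3 → run G
t=31: (idle)
t=32: (idle)
t=33: (idle)
t=34: (idle)
t=35: (idle)
t=36: (idle)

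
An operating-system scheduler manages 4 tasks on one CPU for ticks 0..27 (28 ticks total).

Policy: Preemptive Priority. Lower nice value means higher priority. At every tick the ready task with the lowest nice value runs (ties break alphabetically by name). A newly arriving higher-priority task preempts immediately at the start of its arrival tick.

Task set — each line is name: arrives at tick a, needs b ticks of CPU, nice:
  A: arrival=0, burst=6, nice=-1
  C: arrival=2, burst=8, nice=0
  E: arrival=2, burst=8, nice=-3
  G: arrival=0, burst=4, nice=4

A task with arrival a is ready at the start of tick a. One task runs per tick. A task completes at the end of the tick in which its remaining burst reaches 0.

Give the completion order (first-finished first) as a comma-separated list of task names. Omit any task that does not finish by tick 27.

t=0: ready={A,G} → run A
t=1: ready={A,G} → run A
t=2: ready={A,C,E,G} → run E
t=3: ready={A,C,E,G} → run E
t=4: ready={A,C,E,G} → run E
t=5: ready={A,C,E,G} → run E
t=6: ready={A,C,E,G} → run E
t=7: ready={A,C,E,G} → run E
t=8: ready={A,C,E,G} → run E
t=9: ready={A,C,E,G} → run E
t=10: ready={A,C,G} → run A
t=11: ready={A,C,G} → run A
t=12: ready={A,C,G} → run A
t=13: ready={A,C,G} → run A
t=14: ready={C,G} → run C
t=15: ready={C,G} → run C
t=16: ready={C,G} → run C
t=17: ready={C,G} → run C
t=18: ready={C,G} → run C
t=19: ready={C,G} → run C
t=20: ready={C,G} → run C
t=21: ready={C,G} → run C
t=22: ready={G} → run G
t=23: ready={G} → run G
t=24: ready={G} → run G
t=25: ready={G} → run G
t=26: (idle)
t=27: (idle)

completion order = E, A, C, G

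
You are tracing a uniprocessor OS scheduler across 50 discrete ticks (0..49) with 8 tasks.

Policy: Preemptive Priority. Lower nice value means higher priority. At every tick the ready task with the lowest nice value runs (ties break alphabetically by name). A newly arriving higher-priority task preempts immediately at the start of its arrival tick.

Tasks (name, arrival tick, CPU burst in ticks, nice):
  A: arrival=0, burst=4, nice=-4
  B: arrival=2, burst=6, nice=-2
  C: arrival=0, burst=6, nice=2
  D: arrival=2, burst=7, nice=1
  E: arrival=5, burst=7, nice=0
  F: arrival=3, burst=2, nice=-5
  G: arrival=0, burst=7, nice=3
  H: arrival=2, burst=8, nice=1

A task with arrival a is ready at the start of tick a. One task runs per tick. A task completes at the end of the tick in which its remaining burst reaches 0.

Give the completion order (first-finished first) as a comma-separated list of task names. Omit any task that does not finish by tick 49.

t=0: ready={A,C,G} → run A
t=1: ready={A,C,G} → run A
t=2: ready={A,B,C,D,G,H} → run A
t=3: ready={A,B,C,D,F,G,H} → run F
t=4: ready={A,B,C,D,F,G,H} → run F
t=5: ready={A,B,C,D,E,G,H} → run A
t=6: ready={B,C,D,E,G,H} → run B
t=7: ready={B,C,D,E,G,H} → run B
t=8: ready={B,C,D,E,G,H} → run B
t=9: ready={B,C,D,E,G,H} → run B
t=10: ready={B,C,D,E,G,H} → run B
t=11: ready={B,C,D,E,G,H} → run B
t=12: ready={C,D,E,G,H} → run E
t=13: ready={C,D,E,G,H} → run E
t=14: ready={C,D,E,G,H} → run E
t=15: ready={C,D,E,G,H} → run E
t=16: ready={C,D,E,G,H} → run E
t=17: ready={C,D,E,G,H} → run E
t=18: ready={C,D,E,G,H} → run E
t=19: ready={C,D,G,H} → run D
t=20: ready={C,D,G,H} → run D
t=21: ready={C,D,G,H} → run D
t=22: ready={C,D,G,H} → run D
t=23: ready={C,D,G,H} → run D
t=24: ready={C,D,G,H} → run D
t=25: ready={C,D,G,H} → run D
t=26: ready={C,G,H} → run H
t=27: ready={C,G,H} → run H
t=28: ready={C,G,H} → run H
t=29: ready={C,G,H} → run H
t=30: ready={C,G,H} → run H
t=31: ready={C,G,H} → run H
t=32: ready={C,G,H} → run H
t=33: ready={C,G,H} → run H
t=34: ready={C,G} → run C
t=35: ready={C,G} → run C
t=36: ready={C,G} → run C
t=37: ready={C,G} → run C
t=38: ready={C,G} → run C
t=39: ready={C,G} → run C
t=40: ready={G} → run G
t=41: ready={G} → run G
t=42: ready={G} → run G
t=43: ready={G} → run G
t=44: ready={G} → run G
t=45: ready={G} → run G
t=46: ready={G} → run G
t=47: (idle)
t=48: (idle)
t=49: (idle)

completion order = F, A, B, E, D, H, C, G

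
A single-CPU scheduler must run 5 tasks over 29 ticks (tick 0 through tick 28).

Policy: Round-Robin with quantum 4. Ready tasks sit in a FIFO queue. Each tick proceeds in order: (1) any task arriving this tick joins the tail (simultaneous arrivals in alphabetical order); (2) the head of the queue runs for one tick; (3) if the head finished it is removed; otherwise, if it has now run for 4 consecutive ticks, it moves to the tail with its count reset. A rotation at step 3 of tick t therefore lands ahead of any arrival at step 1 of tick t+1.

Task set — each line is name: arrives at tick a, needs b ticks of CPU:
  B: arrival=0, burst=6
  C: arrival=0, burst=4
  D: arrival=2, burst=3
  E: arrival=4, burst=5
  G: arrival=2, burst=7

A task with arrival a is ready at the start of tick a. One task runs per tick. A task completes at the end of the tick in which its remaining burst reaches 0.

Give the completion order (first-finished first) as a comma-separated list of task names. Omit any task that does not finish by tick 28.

completion order = C, D, B, G, E

t=0: queue=[B,C] q_used=0 → run B
t=1: queue=[B,C] q_used=1 → run B
t=2: queue=[B,C,D,G] q_used=2 → run B
t=3: queue=[B,C,D,G] q_used=3 → run B
t=4: queue=[C,D,G,B,E] q_used=0 → run C
t=5: queue=[C,D,G,B,E] q_used=1 → run C
t=6: queue=[C,D,G,B,E] q_used=2 → run C
t=7: queue=[C,D,G,B,E] q_used=3 → run C
t=8: queue=[D,G,B,E] q_used=0 → run D
t=9: queue=[D,G,B,E] q_used=1 → run D
t=10: queue=[D,G,B,E] q_used=2 → run D
t=11: queue=[G,B,E] q_used=0 → run G
t=12: queue=[G,B,E] q_used=1 → run G
t=13: queue=[G,B,E] q_used=2 → run G
t=14: queue=[G,B,E] q_used=3 → run G
t=15: queue=[B,E,G] q_used=0 → run B
t=16: queue=[B,E,G] q_used=1 → run B
t=17: queue=[E,G] q_used=0 → run E
t=18: queue=[E,G] q_used=1 → run E
t=19: queue=[E,G] q_used=2 → run E
t=20: queue=[E,G] q_used=3 → run E
t=21: queue=[G,E] q_used=0 → run G
t=22: queue=[G,E] q_used=1 → run G
t=23: queue=[G,E] q_used=2 → run G
t=24: queue=[E] q_used=0 → run E
t=25: (idle)
t=26: (idle)
t=27: (idle)
t=28: (idle)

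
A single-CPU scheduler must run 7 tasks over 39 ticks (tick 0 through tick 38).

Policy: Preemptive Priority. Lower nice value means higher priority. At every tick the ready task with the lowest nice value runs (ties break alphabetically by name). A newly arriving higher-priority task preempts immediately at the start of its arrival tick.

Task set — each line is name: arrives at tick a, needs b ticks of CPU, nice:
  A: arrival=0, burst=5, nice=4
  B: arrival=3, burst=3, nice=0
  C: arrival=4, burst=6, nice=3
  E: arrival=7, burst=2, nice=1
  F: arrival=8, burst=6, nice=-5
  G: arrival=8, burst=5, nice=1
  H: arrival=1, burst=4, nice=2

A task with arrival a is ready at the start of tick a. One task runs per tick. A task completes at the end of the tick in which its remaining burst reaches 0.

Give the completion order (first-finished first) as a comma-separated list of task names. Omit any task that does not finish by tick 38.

t=0: ready={A} → run A
t=1: ready={A,H} → run H
t=2: ready={A,H} → run H
t=3: ready={A,B,H} → run B
t=4: ready={A,B,C,H} → run B
t=5: ready={A,B,C,H} → run B
t=6: ready={A,C,H} → run H
t=7: ready={A,C,E,H} → run E
t=8: ready={A,C,E,F,G,H} → run F
t=9: ready={A,C,E,F,G,H} → run F
t=10: ready={A,C,E,F,G,H} → run F
t=11: ready={A,C,E,F,G,H} → run F
t=12: ready={A,C,E,F,G,H} → run F
t=13: ready={A,C,E,F,G,H} → run F
t=14: ready={A,C,E,G,H} → run E
t=15: ready={A,C,G,H} → run G
t=16: ready={A,C,G,H} → run G
t=17: ready={A,C,G,H} → run G
t=18: ready={A,C,G,H} → run G
t=19: ready={A,C,G,H} → run G
t=20: ready={A,C,H} → run H
t=21: ready={A,C} → run C
t=22: ready={A,C} → run C
t=23: ready={A,C} → run C
t=24: ready={A,C} → run C
t=25: ready={A,C} → run C
t=26: ready={A,C} → run C
t=27: ready={A} → run A
t=28: ready={A} → run A
t=29: ready={A} → run A
t=30: ready={A} → run A
t=31: (idle)
t=32: (idle)
t=33: (idle)
t=34: (idle)
t=35: (idle)
t=36: (idle)
t=37: (idle)
t=38: (idle)

completion order = B, F, E, G, H, C, A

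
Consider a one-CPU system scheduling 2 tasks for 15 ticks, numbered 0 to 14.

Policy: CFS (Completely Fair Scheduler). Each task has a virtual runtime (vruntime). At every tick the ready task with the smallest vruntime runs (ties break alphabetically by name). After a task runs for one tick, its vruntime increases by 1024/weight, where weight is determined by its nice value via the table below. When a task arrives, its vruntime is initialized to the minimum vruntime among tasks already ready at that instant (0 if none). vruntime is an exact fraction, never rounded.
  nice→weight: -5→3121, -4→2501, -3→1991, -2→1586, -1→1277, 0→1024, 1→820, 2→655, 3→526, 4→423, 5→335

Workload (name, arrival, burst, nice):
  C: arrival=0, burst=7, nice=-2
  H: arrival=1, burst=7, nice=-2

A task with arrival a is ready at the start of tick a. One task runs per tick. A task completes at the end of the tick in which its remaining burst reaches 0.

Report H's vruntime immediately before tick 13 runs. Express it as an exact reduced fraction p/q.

vruntime(H, start of tick 13) = 3584/793

t=0: vr[C=0] → run C
t=1: vr[C=512/793 H=512/793] → run C
t=2: vr[C=1024/793 H=512/793] → run H
t=3: vr[C=1024/793 H=1024/793] → run C
t=4: vr[C=1536/793 H=1024/793] → run H
t=5: vr[C=1536/793 H=1536/793] → run C
t=6: vr[C=2048/793 H=1536/793] → run H
t=7: vr[C=2048/793 H=2048/793] → run C
t=8: vr[C=2560/793 H=2048/793] → run H
t=9: vr[C=2560/793 H=2560/793] → run C
t=10: vr[C=3072/793 H=2560/793] → run H
t=11: vr[C=3072/793 H=3072/793] → run C
t=12: vr[H=3072/793] → run H
t=13: vr[H=3584/793] → run H
t=14: (idle)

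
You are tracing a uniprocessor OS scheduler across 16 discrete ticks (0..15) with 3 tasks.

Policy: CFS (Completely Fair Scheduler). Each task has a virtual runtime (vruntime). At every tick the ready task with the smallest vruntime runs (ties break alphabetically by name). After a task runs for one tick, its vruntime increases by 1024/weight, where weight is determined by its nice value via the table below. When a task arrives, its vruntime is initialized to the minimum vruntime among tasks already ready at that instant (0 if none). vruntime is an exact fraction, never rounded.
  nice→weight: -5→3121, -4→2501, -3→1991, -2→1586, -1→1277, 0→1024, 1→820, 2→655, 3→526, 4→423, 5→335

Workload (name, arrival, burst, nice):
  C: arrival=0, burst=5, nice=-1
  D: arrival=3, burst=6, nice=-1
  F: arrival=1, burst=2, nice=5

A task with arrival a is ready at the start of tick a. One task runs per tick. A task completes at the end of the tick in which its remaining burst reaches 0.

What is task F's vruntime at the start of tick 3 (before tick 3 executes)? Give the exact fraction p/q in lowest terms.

vruntime(F, start of tick 3) = 1650688/427795

t=0: vr[C=0] → run C
t=1: vr[C=1024/1277 F=1024/1277] → run C
t=2: vr[C=2048/1277 F=1024/1277] → run F
t=3: vr[C=2048/1277 D=2048/1277 F=1650688/427795] → run C
t=4: vr[C=3072/1277 D=2048/1277 F=1650688/427795] → run D
t=5: vr[C=3072/1277 D=3072/1277 F=1650688/427795] → run C
t=6: vr[C=4096/1277 D=3072/1277 F=1650688/427795] → run D
t=7: vr[C=4096/1277 D=4096/1277 F=1650688/427795] → run C
t=8: vr[D=4096/1277 F=1650688/427795] → run D
t=9: vr[D=5120/1277 F=1650688/427795] → run F
t=10: vr[D=5120/1277] → run D
t=11: vr[D=6144/1277] → run D
t=12: vr[D=7168/1277] → run D
t=13: (idle)
t=14: (idle)
t=15: (idle)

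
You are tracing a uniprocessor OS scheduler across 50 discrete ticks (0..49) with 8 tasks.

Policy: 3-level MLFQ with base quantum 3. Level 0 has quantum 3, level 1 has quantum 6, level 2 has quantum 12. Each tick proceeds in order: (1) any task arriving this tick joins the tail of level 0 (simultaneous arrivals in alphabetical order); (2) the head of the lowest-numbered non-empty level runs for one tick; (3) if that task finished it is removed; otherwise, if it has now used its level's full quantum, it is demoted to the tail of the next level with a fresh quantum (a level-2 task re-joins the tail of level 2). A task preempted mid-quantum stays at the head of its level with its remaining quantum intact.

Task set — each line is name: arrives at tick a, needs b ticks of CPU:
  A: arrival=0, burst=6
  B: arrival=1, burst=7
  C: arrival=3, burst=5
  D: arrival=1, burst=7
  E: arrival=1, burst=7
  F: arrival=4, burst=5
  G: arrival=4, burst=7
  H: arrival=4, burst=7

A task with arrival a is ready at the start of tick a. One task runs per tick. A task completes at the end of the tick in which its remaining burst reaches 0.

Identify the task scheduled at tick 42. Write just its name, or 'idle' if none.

t=0: L0/L1/L2 = A/-/- → run A
t=1: L0/L1/L2 = ABDE/-/- → run A
t=2: L0/L1/L2 = ABDE/-/- → run A
t=3: L0/L1/L2 = BDEC/A/- → run B
t=4: L0/L1/L2 = BDECFGH/A/- → run B
t=5: L0/L1/L2 = BDECFGH/A/- → run B
t=6: L0/L1/L2 = DECFGH/AB/- → run D
t=7: L0/L1/L2 = DECFGH/AB/- → run D
t=8: L0/L1/L2 = DECFGH/AB/- → run D
t=9: L0/L1/L2 = ECFGH/ABD/- → run E
t=10: L0/L1/L2 = ECFGH/ABD/- → run E
t=11: L0/L1/L2 = ECFGH/ABD/- → run E
t=12: L0/L1/L2 = CFGH/ABDE/- → run C
t=13: L0/L1/L2 = CFGH/ABDE/- → run C
t=14: L0/L1/L2 = CFGH/ABDE/- → run C
t=15: L0/L1/L2 = FGH/ABDEC/- → run F
t=16: L0/L1/L2 = FGH/ABDEC/- → run F
t=17: L0/L1/L2 = FGH/ABDEC/- → run F
t=18: L0/L1/L2 = GH/ABDECF/- → run G
t=19: L0/L1/L2 = GH/ABDECF/- → run G
t=20: L0/L1/L2 = GH/ABDECF/- → run G
t=21: L0/L1/L2 = H/ABDECFG/- → run H
t=22: L0/L1/L2 = H/ABDECFG/- → run H
t=23: L0/L1/L2 = H/ABDECFG/- → run H
t=24: L0/L1/L2 = -/ABDECFGH/- → run A
t=25: L0/L1/L2 = -/ABDECFGH/- → run A
t=26: L0/L1/L2 = -/ABDECFGH/- → run A
t=27: L0/L1/L2 = -/BDECFGH/- → run B
t=28: L0/L1/L2 = -/BDECFGH/- → run B
t=29: L0/L1/L2 = -/BDECFGH/- → run B
t=30: L0/L1/L2 = -/BDECFGH/- → run B
t=31: L0/L1/L2 = -/DECFGH/- → run D
t=32: L0/L1/L2 = -/DECFGH/- → run D
t=33: L0/L1/L2 = -/DECFGH/- → run D
t=34: L0/L1/L2 = -/DECFGH/- → run D
t=35: L0/L1/L2 = -/ECFGH/- → run E
t=36: L0/L1/L2 = -/ECFGH/- → run E
t=37: L0/L1/L2 = -/ECFGH/- → run E
t=38: L0/L1/L2 = -/ECFGH/- → run E
t=39: L0/L1/L2 = -/CFGH/- → run C
t=40: L0/L1/L2 = -/CFGH/- → run C
t=41: L0/L1/L2 = -/FGH/- → run F
t=42: L0/L1/L2 = -/FGH/- → run F
t=43: L0/L1/L2 = -/GH/- → run G
t=44: L0/L1/L2 = -/GH/- → run G
t=45: L0/L1/L2 = -/GH/- → run G
t=46: L0/L1/L2 = -/GH/- → run G
t=47: L0/L1/L2 = -/H/- → run H
t=48: L0/L1/L2 = -/H/- → run H
t=49: L0/L1/L2 = -/H/- → run H

running at tick 42 = F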